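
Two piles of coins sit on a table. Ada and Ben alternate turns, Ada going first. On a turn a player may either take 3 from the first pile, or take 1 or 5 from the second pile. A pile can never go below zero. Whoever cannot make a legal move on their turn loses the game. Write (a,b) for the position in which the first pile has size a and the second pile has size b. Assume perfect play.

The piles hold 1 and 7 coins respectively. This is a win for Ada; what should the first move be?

Use the standard recursion: the mover loses at a terminal position; elsewhere, the mover wins exactly when some move hands the opponent an L position.
No move ever increases a pile, so every position that can arise here has a ≤ 1 and b ≤ 7; it is enough to label the cells with 0 ≤ a ≤ 1 and 0 ≤ b ≤ 7.
Every move lowers a or b (never raises either), so fill the grid row by row in increasing a, and left to right within a row: each cell's successors are then already labelled.
      b=0  b=1  b=2  b=3  b=4  b=5  b=6  b=7
a=0:    L    W    L    W    L    W    L    W
a=1:    L    W    L    W    L    W    L    W
Cells with no legal move (terminal, hence L): (0,0), (1,0).
The remaining L cells, each justified by listing all of its moves:
(0,2): only reaches (0,1)(W), which is W → L
(0,4): only reaches (0,3)(W), which is W → L
(0,6): only reaches (0,5)(W), (0,1)(W), all W → L
(1,2): only reaches (1,1)(W), which is W → L
(1,4): only reaches (1,3)(W), which is W → L
(1,6): only reaches (1,5)(W), (1,1)(W), all W → L
Every other cell has at least one move into one of the L cells above, so it is W.
From (1,7), the L positions reachable in one move are: (1,6), (1,2). Any move reaching one of these is winning.

Move to (1,6).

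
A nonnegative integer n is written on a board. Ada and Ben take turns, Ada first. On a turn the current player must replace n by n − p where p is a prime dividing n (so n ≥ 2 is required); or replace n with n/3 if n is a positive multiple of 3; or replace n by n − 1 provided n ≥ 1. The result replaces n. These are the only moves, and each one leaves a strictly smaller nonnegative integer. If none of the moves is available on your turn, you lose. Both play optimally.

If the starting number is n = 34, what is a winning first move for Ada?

Positions with no move are L. A position that does have a move is losing for the player to move precisely when every available move leads to a winning position for the opponent. Fill in the labels:
n=0: no move → L
n=1: →0(L), so W
n=2: →0(L), so W
n=3: →0(L), so W
n=4: →2(W), 3(W) — all W, so L
n=5: →0(L), so W
n=6: →4(L), so W
n=7: →0(L), so W
n=8: →6(W), 7(W) — all W, so L
n=9: →8(L), so W
n=10: →8(L), so W
n=11: →0(L), so W
n=12: →4(L), so W
n=13: →0(L), so W
n=14: →7(W), 12(W), 13(W) — all W, so L
n=15: →14(L), so W
n=16: →14(L), so W
n=17: →0(L), so W
n=18: →6(W), 15(W), 16(W), 17(W) — all W, so L
n=19: →0(L), so W
n=20: →18(L), so W
n=21: →14(L), so W
n=22: →11(W), 20(W), 21(W) — all W, so L
n=23: →0(L), so W
n=24: →8(L), so W
n=25: →20(W), 24(W) — all W, so L
n=26: →25(L), so W
n=27: →9(W), 24(W), 26(W) — all W, so L
n=28: →27(L), so W
n=29: →0(L), so W
n=30: →25(L), so W
n=31: →0(L), so W
n=32: →30(W), 31(W) — all W, so L
n=33: →22(L), so W
n=34: →32(L), so W
From 34, the L positions reachable in one move are: 32.

Move to 32.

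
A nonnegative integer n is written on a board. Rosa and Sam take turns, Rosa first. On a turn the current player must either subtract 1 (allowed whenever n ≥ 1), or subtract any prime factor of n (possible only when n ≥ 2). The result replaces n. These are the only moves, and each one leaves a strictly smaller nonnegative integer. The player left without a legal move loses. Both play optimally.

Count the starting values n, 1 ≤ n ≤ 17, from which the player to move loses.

4

Work bottom-up. With no move the player to move loses. Otherwise the position is W if at least one move leads to an L position for the opponent, and L if every move leads to a W.
n=0: no move → L
n=1: W (go to 0, an L position)
n=2: W (go to 0, an L position)
n=3: W (go to 0, an L position)
n=4: L (options 2(W), 3(W) are all W)
n=5: W (go to 0, an L position)
n=6: W (go to 4, an L position)
n=7: W (go to 0, an L position)
n=8: L (options 6(W), 7(W) are all W)
n=9: W (go to 8, an L position)
n=10: W (go to 8, an L position)
n=11: W (go to 0, an L position)
n=12: L (options 9(W), 10(W), 11(W) are all W)
n=13: W (go to 0, an L position)
n=14: W (go to 12, an L position)
n=15: W (go to 12, an L position)
n=16: L (options 14(W), 15(W) are all W)
n=17: W (go to 0, an L position)
L entries with 1 ≤ n ≤ 17 (n=0 is outside the asked range and is not counted): n = 4, 8, 12, 16; that makes 4.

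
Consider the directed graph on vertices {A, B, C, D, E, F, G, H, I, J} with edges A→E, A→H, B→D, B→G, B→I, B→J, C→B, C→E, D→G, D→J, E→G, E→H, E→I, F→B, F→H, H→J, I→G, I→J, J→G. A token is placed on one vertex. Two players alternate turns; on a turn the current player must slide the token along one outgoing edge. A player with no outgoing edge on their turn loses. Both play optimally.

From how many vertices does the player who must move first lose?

3

Positions with no move are L. A position that does have a move is losing for the player to move precisely when every available move leads to a winning position for the opponent. Fill in the labels:
Every edge goes from a vertex to one that appears earlier in the order G, J, D, H, I, B, E, A, F, C, so processing vertices in that order labels each vertex after all of its successors.
G: no outgoing edge → L
J: can move to G, which is L ⇒ W
D: can move to G, which is L ⇒ W
H: the only move is to J(W), a W ⇒ L
I: can move to G, which is L ⇒ W
B: can move to G, which is L ⇒ W
E: can move to H, which is L ⇒ W
A: can move to H, which is L ⇒ W
F: can move to H, which is L ⇒ W
C: moves to E(W), B(W); every one is W ⇒ L
The L vertices are C, G, H; that is 3 in all.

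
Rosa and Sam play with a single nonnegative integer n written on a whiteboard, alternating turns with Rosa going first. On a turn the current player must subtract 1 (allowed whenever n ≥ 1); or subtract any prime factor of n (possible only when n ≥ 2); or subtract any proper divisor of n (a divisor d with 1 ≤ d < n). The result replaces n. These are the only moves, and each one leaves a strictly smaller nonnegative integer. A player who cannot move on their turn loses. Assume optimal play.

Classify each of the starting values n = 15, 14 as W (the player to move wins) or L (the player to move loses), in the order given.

15: W, 14: L

Positions with no move are L. A position that does have a move is losing for the player to move precisely when every available move leads to a winning position for the opponent. Fill in the labels:
n=0: no move → L
n=1: W (go to 0, an L position)
n=2: W (go to 0, an L position)
n=3: W (go to 0, an L position)
n=4: L (options 2(W), 3(W) are all W)
n=5: W (go to 0, an L position)
n=6: W (go to 4, an L position)
n=7: W (go to 0, an L position)
n=8: W (go to 4, an L position)
n=9: L (options 6(W), 8(W) are all W)
n=10: W (go to 9, an L position)
n=11: W (go to 0, an L position)
n=12: W (go to 9, an L position)
n=13: W (go to 0, an L position)
n=14: L (options 7(W), 12(W), 13(W) are all W)
n=15: W (go to 14, an L position)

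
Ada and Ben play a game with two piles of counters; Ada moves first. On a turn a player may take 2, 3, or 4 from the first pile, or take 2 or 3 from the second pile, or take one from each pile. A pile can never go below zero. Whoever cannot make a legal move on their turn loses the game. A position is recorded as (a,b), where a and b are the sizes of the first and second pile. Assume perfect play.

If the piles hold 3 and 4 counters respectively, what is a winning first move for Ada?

Move to (1,4).

Build the W/L table. Terminal = L. A non-terminal position is W if it has a move to some L; otherwise it is L.
No move ever increases a pile, so every position that can arise here has a ≤ 3 and b ≤ 4; it is enough to label the cells with 0 ≤ a ≤ 3 and 0 ≤ b ≤ 4.
Every move lowers a or b (never raises either), so fill the grid row by row in increasing a, and left to right within a row: each cell's successors are then already labelled.
      b=0  b=1  b=2  b=3  b=4
a=0:    L    L    W    W    W
a=1:    L    W    W    W    L
a=2:    W    W    L    L    W
a=3:    W    W    L    W    W
Cells with no legal move (terminal, hence L): (0,0), (0,1), (1,0).
The remaining L cells, each justified by listing all of its moves:
(1,4): →(1,2)(W), (1,1)(W), (0,3)(W) — all W, so L
(2,2): →(0,2)(W), (2,0)(W), (1,1)(W) — all W, so L
(2,3): →(0,3)(W), (2,1)(W), (2,0)(W), (1,2)(W) — all W, so L
(3,2): →(1,2)(W), (0,2)(W), (3,0)(W), (2,1)(W) — all W, so L
Every other cell has at least one move into one of the L cells above, so it is W.
From (3,4), the L positions reachable in one move are: (1,4), (3,2), (2,3). Any move reaching one of these is winning.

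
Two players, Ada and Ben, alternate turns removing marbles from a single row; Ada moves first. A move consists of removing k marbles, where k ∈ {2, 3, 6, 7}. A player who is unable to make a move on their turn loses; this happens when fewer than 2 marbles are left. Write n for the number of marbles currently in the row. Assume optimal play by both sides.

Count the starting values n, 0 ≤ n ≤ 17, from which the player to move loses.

6

Work bottom-up. With no move the player to move loses. Otherwise the position is W if at least one move leads to an L position for the opponent, and L if every move leads to a W.
n=0: no move → L
n=1: no move → L
n=2: can move to 0, which is L ⇒ W
n=3: can move to 1, which is L ⇒ W
n=4: can move to 1, which is L ⇒ W
n=5: moves to 3(W), 2(W); every one is W ⇒ L
n=6: can move to 0, which is L ⇒ W
n=7: can move to 5, which is L ⇒ W
n=8: can move to 5, which is L ⇒ W
n=9: moves to 7(W), 6(W), 3(W), 2(W); every one is W ⇒ L
n=10: moves to 8(W), 7(W), 4(W), 3(W); every one is W ⇒ L
n=11: can move to 9, which is L ⇒ W
n=12: can move to 10, which is L ⇒ W
n=13: can move to 10, which is L ⇒ W
n=14: moves to 12(W), 11(W), 8(W), 7(W); every one is W ⇒ L
n=15: can move to 9, which is L ⇒ W
n=16: can move to 14, which is L ⇒ W
n=17: can move to 14, which is L ⇒ W
L entries with 0 ≤ n ≤ 17: n = 0, 1, 5, 9, 10, 14; that makes 6.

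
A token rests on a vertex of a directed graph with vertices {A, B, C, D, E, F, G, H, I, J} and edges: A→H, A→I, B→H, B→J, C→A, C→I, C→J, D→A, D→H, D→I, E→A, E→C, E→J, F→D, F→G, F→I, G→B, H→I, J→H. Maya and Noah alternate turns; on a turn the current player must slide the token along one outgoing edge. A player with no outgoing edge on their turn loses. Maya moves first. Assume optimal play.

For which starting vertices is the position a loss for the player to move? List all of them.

G, I, J

Work bottom-up. With no move the player to move loses. Otherwise the position is W if at least one move leads to an L position for the opponent, and L if every move leads to a W.
Every edge goes from a vertex to one that appears earlier in the order I, H, A, J, C, B, G, D, E, F, so processing vertices in that order labels each vertex after all of its successors.
I: no outgoing edge → L
H: W (go to I, an L position)
A: W (go to I, an L position)
J: L (sole option H(W) is W)
C: W (go to J, an L position)
B: W (go to J, an L position)
G: L (sole option B(W) is W)
D: W (go to I, an L position)
E: W (go to J, an L position)
F: W (go to G, an L position)
Reading off the rows marked L gives the requested list; there are 3 such vertices.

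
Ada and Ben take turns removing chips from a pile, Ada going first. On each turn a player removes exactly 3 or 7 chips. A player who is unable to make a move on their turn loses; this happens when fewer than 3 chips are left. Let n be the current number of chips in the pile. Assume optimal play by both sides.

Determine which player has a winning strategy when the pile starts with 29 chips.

Ada wins.

Compute win/loss labels from the base case upward. A position with no move is L. Any other position is W if it can reach an L in one move, else L.
n=0: no move → L
n=1: no move → L
n=2: no move → L
n=3: can move to 0, which is L ⇒ W
n=4: can move to 1, which is L ⇒ W
n=5: can move to 2, which is L ⇒ W
n=6: the only move is to 3(W), a W ⇒ L
n=7: can move to 0, which is L ⇒ W
n=8: can move to 1, which is L ⇒ W
n=9: can move to 6, which is L ⇒ W
n=10: moves to 7(W), 3(W); every one is W ⇒ L
n=11: moves to 8(W), 4(W); every one is W ⇒ L
n=12: moves to 9(W), 5(W); every one is W ⇒ L
n=13: can move to 10, which is L ⇒ W
n=14: can move to 11, which is L ⇒ W
n=15: can move to 12, which is L ⇒ W
n=16: moves to 13(W), 9(W); every one is W ⇒ L
n=17: can move to 10, which is L ⇒ W
n=18: can move to 11, which is L ⇒ W
n=19: can move to 16, which is L ⇒ W
n=20: moves to 17(W), 13(W); every one is W ⇒ L
n=21: moves to 18(W), 14(W); every one is W ⇒ L
n=22: moves to 19(W), 15(W); every one is W ⇒ L
n=23: can move to 20, which is L ⇒ W
n=24: can move to 21, which is L ⇒ W
n=25: can move to 22, which is L ⇒ W
n=26: moves to 23(W), 19(W); every one is W ⇒ L
n=27: can move to 20, which is L ⇒ W
n=28: can move to 21, which is L ⇒ W
n=29: can move to 26, which is L ⇒ W
From 29 Ada can remove 3, leaving 26, reaching an L position.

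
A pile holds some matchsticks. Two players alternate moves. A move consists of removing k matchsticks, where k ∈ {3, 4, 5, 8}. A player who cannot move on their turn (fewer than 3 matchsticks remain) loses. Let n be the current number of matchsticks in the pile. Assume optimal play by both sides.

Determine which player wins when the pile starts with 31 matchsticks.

The first player wins.

Compute win/loss labels from the base case upward. A position with no move is L. Any other position is W if it can reach an L in one move, else L.
n=0: no move → L
n=1: no move → L
n=2: no move → L
n=3: W (go to 0, an L position)
n=4: W (go to 1, an L position)
n=5: W (go to 2, an L position)
n=6: W (go to 2, an L position)
n=7: W (go to 2, an L position)
n=8: W (go to 0, an L position)
n=9: W (go to 1, an L position)
n=10: W (go to 2, an L position)
n=11: L (options 8(W), 7(W), 6(W), 3(W) are all W)
n=12: L (options 9(W), 8(W), 7(W), 4(W) are all W)
n=13: L (options 10(W), 9(W), 8(W), 5(W) are all W)
n=14: W (go to 11, an L position)
n=15: W (go to 12, an L position)
n=16: W (go to 13, an L position)
n=17: W (go to 13, an L position)
n=18: W (go to 13, an L position)
n=19: W (go to 11, an L position)
n=20: W (go to 12, an L position)
n=21: W (go to 13, an L position)
n=22: L (options 19(W), 18(W), 17(W), 14(W) are all W)
n=23: L (options 20(W), 19(W), 18(W), 15(W) are all W)
n=24: L (options 21(W), 20(W), 19(W), 16(W) are all W)
n=25: W (go to 22, an L position)
n=26: W (go to 23, an L position)
n=27: W (go to 24, an L position)
n=28: W (go to 24, an L position)
n=29: W (go to 24, an L position)
n=30: W (go to 22, an L position)
n=31: W (go to 23, an L position)
From 31 the player to move can remove 8, leaving 23, reaching an L position.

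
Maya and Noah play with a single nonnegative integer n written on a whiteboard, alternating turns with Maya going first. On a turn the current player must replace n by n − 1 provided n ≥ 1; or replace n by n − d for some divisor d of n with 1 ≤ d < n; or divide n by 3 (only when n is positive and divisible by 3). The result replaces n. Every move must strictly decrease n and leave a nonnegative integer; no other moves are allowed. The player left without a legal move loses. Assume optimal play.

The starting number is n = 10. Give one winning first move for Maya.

Classify positions by backward induction: terminal positions (no move available) are L. From any other position, the mover wins iff some move reaches an L.
n=0: no move → L
n=1: can move to 0, which is L ⇒ W
n=2: the only move is to 1(W), a W ⇒ L
n=3: can move to 2, which is L ⇒ W
n=4: can move to 2, which is L ⇒ W
n=5: the only move is to 4(W), a W ⇒ L
n=6: can move to 2, which is L ⇒ W
n=7: the only move is to 6(W), a W ⇒ L
n=8: can move to 7, which is L ⇒ W
n=9: moves to 3(W), 6(W), 8(W); every one is W ⇒ L
n=10: can move to 5, which is L ⇒ W
From 10, the L positions reachable in one move are: 5, 9. Any move reaching one of these is winning.

Move to 5.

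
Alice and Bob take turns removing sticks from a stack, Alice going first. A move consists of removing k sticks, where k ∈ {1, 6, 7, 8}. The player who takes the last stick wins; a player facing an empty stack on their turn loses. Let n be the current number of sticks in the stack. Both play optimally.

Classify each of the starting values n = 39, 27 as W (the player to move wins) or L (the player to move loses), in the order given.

Compute win/loss labels from the base case upward. A position with no move is L. Any other position is W if it can reach an L in one move, else L.
n=0: no move → L
n=1: W (go to 0, an L position)
n=2: L (sole option 1(W) is W)
n=3: W (go to 2, an L position)
n=4: L (sole option 3(W) is W)
n=5: W (go to 4, an L position)
n=6: W (go to 0, an L position)
n=7: W (go to 0, an L position)
n=8: W (go to 2, an L position)
n=9: W (go to 2, an L position)
n=10: W (go to 4, an L position)
n=11: W (go to 4, an L position)
n=12: W (go to 4, an L position)
n=13: L (options 12(W), 7(W), 6(W), 5(W) are all W)
n=14: W (go to 13, an L position)
n=15: L (options 14(W), 9(W), 8(W), 7(W) are all W)
n=16: W (go to 15, an L position)
n=17: L (options 16(W), 11(W), 10(W), 9(W) are all W)
n=18: W (go to 17, an L position)
n=19: W (go to 13, an L position)
n=20: W (go to 13, an L position)
n=21: W (go to 15, an L position)
n=22: W (go to 15, an L position)
n=23: W (go to 17, an L position)
n=24: W (go to 17, an L position)
n=25: W (go to 17, an L position)
n=26: L (options 25(W), 20(W), 19(W), 18(W) are all W)
n=27: W (go to 26, an L position)
n=28: L (options 27(W), 22(W), 21(W), 20(W) are all W)
n=29: W (go to 28, an L position)
n=30: L (options 29(W), 24(W), 23(W), 22(W) are all W)
n=31: W (go to 30, an L position)
n=32: W (go to 26, an L position)
n=33: W (go to 26, an L position)
n=34: W (go to 28, an L position)
n=35: W (go to 28, an L position)
n=36: W (go to 30, an L position)
n=37: W (go to 30, an L position)
n=38: W (go to 30, an L position)
n=39: L (options 38(W), 33(W), 32(W), 31(W) are all W)

39: L, 27: W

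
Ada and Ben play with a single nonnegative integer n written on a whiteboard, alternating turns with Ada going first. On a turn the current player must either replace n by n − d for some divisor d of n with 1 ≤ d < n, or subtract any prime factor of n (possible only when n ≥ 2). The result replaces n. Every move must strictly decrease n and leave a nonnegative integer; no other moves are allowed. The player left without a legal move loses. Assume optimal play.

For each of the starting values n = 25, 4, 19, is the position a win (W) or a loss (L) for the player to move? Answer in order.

25: W, 4: L, 19: W

Work bottom-up. With no move the player to move loses. Otherwise the position is W if at least one move leads to an L position for the opponent, and L if every move leads to a W.
n=0: no move → L
n=1: no move → L
n=2: reaches L-position 0 → W
n=3: reaches L-position 0 → W
n=4: only reaches 2(W), 3(W), all W → L
n=5: reaches L-position 0 → W
n=6: reaches L-position 4 → W
n=7: reaches L-position 0 → W
n=8: reaches L-position 4 → W
n=9: only reaches 6(W), 8(W), all W → L
n=10: reaches L-position 9 → W
n=11: reaches L-position 0 → W
n=12: reaches L-position 9 → W
n=13: reaches L-position 0 → W
n=14: only reaches 7(W), 12(W), 13(W), all W → L
n=15: reaches L-position 14 → W
n=16: reaches L-position 14 → W
n=17: reaches L-position 0 → W
n=18: reaches L-position 9 → W
n=19: reaches L-position 0 → W
n=20: only reaches 10(W), 15(W), 16(W), 18(W), 19(W), all W → L
n=21: reaches L-position 14 → W
n=22: reaches L-position 20 → W
n=23: reaches L-position 0 → W
n=24: reaches L-position 20 → W
n=25: reaches L-position 20 → W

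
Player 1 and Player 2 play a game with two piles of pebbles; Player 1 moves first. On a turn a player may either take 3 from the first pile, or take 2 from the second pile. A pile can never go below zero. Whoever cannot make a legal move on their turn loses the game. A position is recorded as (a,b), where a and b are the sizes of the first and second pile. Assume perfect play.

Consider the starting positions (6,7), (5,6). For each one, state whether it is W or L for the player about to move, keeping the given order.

(6,7): W, (5,6): L

Work bottom-up. With no move the player to move loses. Otherwise the position is W if at least one move leads to an L position for the opponent, and L if every move leads to a W.
No move ever increases a pile, so every position that can arise here has a ≤ 6 and b ≤ 7; it is enough to label the cells with 0 ≤ a ≤ 6 and 0 ≤ b ≤ 7.
Every move lowers a or b (never raises either), so fill the grid row by row in increasing a, and left to right within a row: each cell's successors are then already labelled.
      b=0  b=1  b=2  b=3  b=4  b=5  b=6  b=7
a=0:    L    L    W    W    L    L    W    W
a=1:    L    L    W    W    L    L    W    W
a=2:    L    L    W    W    L    L    W    W
a=3:    W    W    L    L    W    W    L    L
a=4:    W    W    L    L    W    W    L    L
a=5:    W    W    L    L    W    W    L    L
a=6:    L    L    W    W    L    L    W    W
Cells with no legal move (terminal, hence L): (0,0), (0,1), (1,0), (1,1), (2,0), (2,1).
The remaining L cells, each justified by listing all of its moves:
(0,4): only reaches (0,2)(W), which is W → L
(0,5): only reaches (0,3)(W), which is W → L
(1,4): only reaches (1,2)(W), which is W → L
(1,5): only reaches (1,3)(W), which is W → L
(2,4): only reaches (2,2)(W), which is W → L
(2,5): only reaches (2,3)(W), which is W → L
(3,2): only reaches (0,2)(W), (3,0)(W), all W → L
(3,3): only reaches (0,3)(W), (3,1)(W), all W → L
(3,6): only reaches (0,6)(W), (3,4)(W), all W → L
(3,7): only reaches (0,7)(W), (3,5)(W), all W → L
(4,2): only reaches (1,2)(W), (4,0)(W), all W → L
(4,3): only reaches (1,3)(W), (4,1)(W), all W → L
(4,6): only reaches (1,6)(W), (4,4)(W), all W → L
(4,7): only reaches (1,7)(W), (4,5)(W), all W → L
(5,2): only reaches (2,2)(W), (5,0)(W), all W → L
(5,3): only reaches (2,3)(W), (5,1)(W), all W → L
(5,6): only reaches (2,6)(W), (5,4)(W), all W → L
(5,7): only reaches (2,7)(W), (5,5)(W), all W → L
(6,0): only reaches (3,0)(W), which is W → L
(6,1): only reaches (3,1)(W), which is W → L
(6,4): only reaches (3,4)(W), (6,2)(W), all W → L
(6,5): only reaches (3,5)(W), (6,3)(W), all W → L
Every other cell has at least one move into one of the L cells above, so it is W.
(6,7): the move to (3,7) reaches an L cell, so W
(5,6): one of the L cells justified above, so L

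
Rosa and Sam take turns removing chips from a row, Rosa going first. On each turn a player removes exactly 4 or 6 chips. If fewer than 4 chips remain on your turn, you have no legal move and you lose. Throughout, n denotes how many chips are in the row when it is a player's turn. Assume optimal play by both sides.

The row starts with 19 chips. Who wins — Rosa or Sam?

Use the standard recursion: the mover loses at a terminal position; elsewhere, the mover wins exactly when some move hands the opponent an L position.
n=0: no move → L
n=1: no move → L
n=2: no move → L
n=3: no move → L
n=4: W (go to 0, an L position)
n=5: W (go to 1, an L position)
n=6: W (go to 2, an L position)
n=7: W (go to 3, an L position)
n=8: W (go to 2, an L position)
n=9: W (go to 3, an L position)
n=10: L (options 6(W), 4(W) are all W)
n=11: L (options 7(W), 5(W) are all W)
n=12: L (options 8(W), 6(W) are all W)
n=13: L (options 9(W), 7(W) are all W)
n=14: W (go to 10, an L position)
n=15: W (go to 11, an L position)
n=16: W (go to 12, an L position)
n=17: W (go to 13, an L position)
n=18: W (go to 12, an L position)
n=19: W (go to 13, an L position)
From 19 Rosa can remove 6, leaving 13, reaching an L position.

Rosa wins.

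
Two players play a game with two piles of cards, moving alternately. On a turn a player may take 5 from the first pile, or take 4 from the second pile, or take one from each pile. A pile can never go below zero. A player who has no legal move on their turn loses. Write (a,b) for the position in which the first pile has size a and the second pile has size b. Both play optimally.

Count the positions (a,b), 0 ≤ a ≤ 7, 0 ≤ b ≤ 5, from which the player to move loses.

23

Classify positions by backward induction: terminal positions (no move available) are L. From any other position, the mover wins iff some move reaches an L.
Every move lowers a or b (never raises either), so fill the grid row by row in increasing a, and left to right within a row: each cell's successors are then already labelled.
      b=0  b=1  b=2  b=3  b=4  b=5
a=0:    L    L    L    L    W    W
a=1:    L    W    W    W    W    L
a=2:    L    W    L    L    W    L
a=3:    L    W    L    W    W    L
a=4:    L    W    L    W    W    L
a=5:    W    W    W    W    L    L
a=6:    W    L    L    L    L    W
a=7:    W    L    W    W    W    W
Cells with no legal move (terminal, hence L): (0,0), (0,1), (0,2), (0,3), (1,0), (2,0), (3,0), (4,0).
The remaining L cells, each justified by listing all of its moves:
(1,5): moves to (1,1)(W), (0,4)(W); every one is W ⇒ L
(2,2): the only move is to (1,1)(W), a W ⇒ L
(2,3): the only move is to (1,2)(W), a W ⇒ L
(2,5): moves to (2,1)(W), (1,4)(W); every one is W ⇒ L
(3,2): the only move is to (2,1)(W), a W ⇒ L
(3,5): moves to (3,1)(W), (2,4)(W); every one is W ⇒ L
(4,2): the only move is to (3,1)(W), a W ⇒ L
(4,5): moves to (4,1)(W), (3,4)(W); every one is W ⇒ L
(5,4): moves to (0,4)(W), (5,0)(W), (4,3)(W); every one is W ⇒ L
(5,5): moves to (0,5)(W), (5,1)(W), (4,4)(W); every one is W ⇒ L
(6,1): moves to (1,1)(W), (5,0)(W); every one is W ⇒ L
(6,2): moves to (1,2)(W), (5,1)(W); every one is W ⇒ L
(6,3): moves to (1,3)(W), (5,2)(W); every one is W ⇒ L
(6,4): moves to (1,4)(W), (6,0)(W), (5,3)(W); every one is W ⇒ L
(7,1): moves to (2,1)(W), (6,0)(W); every one is W ⇒ L
Every other cell has at least one move into one of the L cells above, so it is W.
L cells per row: a=0: 4, a=1: 2, a=2: 4, a=3: 3, a=4: 3, a=5: 2, a=6: 4, a=7: 1; total 23.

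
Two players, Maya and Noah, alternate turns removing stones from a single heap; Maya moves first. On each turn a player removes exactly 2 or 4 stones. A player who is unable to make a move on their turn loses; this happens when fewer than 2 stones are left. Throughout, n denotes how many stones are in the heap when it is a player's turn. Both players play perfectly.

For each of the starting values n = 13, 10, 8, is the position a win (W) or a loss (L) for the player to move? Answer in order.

Classify positions by backward induction: terminal positions (no move available) are L. From any other position, the mover wins iff some move reaches an L.
n=0: no move → L
n=1: no move → L
n=2: reaches L-position 0 → W
n=3: reaches L-position 1 → W
n=4: reaches L-position 0 → W
n=5: reaches L-position 1 → W
n=6: only reaches 4(W), 2(W), all W → L
n=7: only reaches 5(W), 3(W), all W → L
n=8: reaches L-position 6 → W
n=9: reaches L-position 7 → W
n=10: reaches L-position 6 → W
n=11: reaches L-position 7 → W
n=12: only reaches 10(W), 8(W), all W → L
n=13: only reaches 11(W), 9(W), all W → L

13: L, 10: W, 8: W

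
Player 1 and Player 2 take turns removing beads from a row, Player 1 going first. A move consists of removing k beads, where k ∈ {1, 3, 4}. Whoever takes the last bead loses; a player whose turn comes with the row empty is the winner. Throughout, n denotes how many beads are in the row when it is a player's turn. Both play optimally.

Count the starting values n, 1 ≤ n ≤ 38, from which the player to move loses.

12

Label each position W (a win for the player to move) or L (a loss). A position with no legal move is W; any other position is W exactly when some move reaches an L, and L when every move reaches a W.
n=0: no move; the opponent has just taken the last bead and therefore loses → W
n=1: →0(W) only, which is W, so L
n=2: →1(L), so W
n=3: →2(W), 0(W) — all W, so L
n=4: →3(L), so W
n=5: →1(L), so W
n=6: →3(L), so W
n=7: →3(L), so W
n=8: →7(W), 5(W), 4(W) — all W, so L
n=9: →8(L), so W
n=10: →9(W), 7(W), 6(W) — all W, so L
n=11: →10(L), so W
n=12: →8(L), so W
n=13: →10(L), so W
n=14: →10(L), so W
n=15: →14(W), 12(W), 11(W) — all W, so L
n=16: →15(L), so W
n=17: →16(W), 14(W), 13(W) — all W, so L
n=18: →17(L), so W
n=19: →15(L), so W
n=20: →17(L), so W
n=21: →17(L), so W
n=22: →21(W), 19(W), 18(W) — all W, so L
n=23: →22(L), so W
n=24: →23(W), 21(W), 20(W) — all W, so L
n=25: →24(L), so W
n=26: →22(L), so W
n=27: →24(L), so W
n=28: →24(L), so W
n=29: →28(W), 26(W), 25(W) — all W, so L
n=30: →29(L), so W
n=31: →30(W), 28(W), 27(W) — all W, so L
n=32: →31(L), so W
n=33: →29(L), so W
n=34: →31(L), so W
n=35: →31(L), so W
n=36: →35(W), 33(W), 32(W) — all W, so L
n=37: →36(L), so W
n=38: →37(W), 35(W), 34(W) — all W, so L
L entries with 1 ≤ n ≤ 38 (the range starts at n=1): n = 1, 3, 8, 10, 15, 17, 22, 24, 29, 31, 36, 38; that makes 12.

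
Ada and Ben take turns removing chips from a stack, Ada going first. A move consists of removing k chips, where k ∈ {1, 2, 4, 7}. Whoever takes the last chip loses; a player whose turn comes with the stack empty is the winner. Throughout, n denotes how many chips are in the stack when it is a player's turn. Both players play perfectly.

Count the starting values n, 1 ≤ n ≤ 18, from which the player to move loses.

6

Positions with no move are W. A position that does have a move is losing for the player to move precisely when every available move leads to a winning position for the opponent. Fill in the labels:
n=0: no move; the opponent has just taken the last chip and therefore loses → W
n=1: L (sole option 0(W) is W)
n=2: W (go to 1, an L position)
n=3: W (go to 1, an L position)
n=4: L (options 3(W), 2(W), 0(W) are all W)
n=5: W (go to 4, an L position)
n=6: W (go to 4, an L position)
n=7: L (options 6(W), 5(W), 3(W), 0(W) are all W)
n=8: W (go to 7, an L position)
n=9: W (go to 7, an L position)
n=10: L (options 9(W), 8(W), 6(W), 3(W) are all W)
n=11: W (go to 10, an L position)
n=12: W (go to 10, an L position)
n=13: L (options 12(W), 11(W), 9(W), 6(W) are all W)
n=14: W (go to 13, an L position)
n=15: W (go to 13, an L position)
n=16: L (options 15(W), 14(W), 12(W), 9(W) are all W)
n=17: W (go to 16, an L position)
n=18: W (go to 16, an L position)
L entries with 1 ≤ n ≤ 18 (the range starts at n=1): n = 1, 4, 7, 10, 13, 16; that makes 6.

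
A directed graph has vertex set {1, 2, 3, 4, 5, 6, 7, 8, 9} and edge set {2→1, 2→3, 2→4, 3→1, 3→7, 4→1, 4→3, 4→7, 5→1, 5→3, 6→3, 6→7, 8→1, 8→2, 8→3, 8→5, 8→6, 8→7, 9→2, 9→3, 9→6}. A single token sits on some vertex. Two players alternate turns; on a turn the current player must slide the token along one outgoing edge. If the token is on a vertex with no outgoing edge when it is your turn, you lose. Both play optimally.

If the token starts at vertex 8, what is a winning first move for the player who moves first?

Move to 7.

Positions with no move are L. A position that does have a move is losing for the player to move precisely when every available move leads to a winning position for the opponent. Fill in the labels:
Every edge goes from a vertex to one that appears earlier in the order 1, 7, 3, 4, 5, 6, 2, 8, 9, so processing vertices in that order labels each vertex after all of its successors.
1: no outgoing edge → L
7: no outgoing edge → L
3: reaches L-position 7 → W
4: reaches L-position 7 → W
5: reaches L-position 1 → W
6: reaches L-position 7 → W
2: reaches L-position 1 → W
8: reaches L-position 7 → W
9: only reaches 2(W), 6(W), 3(W), all W → L
From 8, the L positions reachable in one move are: 7, 1. Any move reaching one of these is winning.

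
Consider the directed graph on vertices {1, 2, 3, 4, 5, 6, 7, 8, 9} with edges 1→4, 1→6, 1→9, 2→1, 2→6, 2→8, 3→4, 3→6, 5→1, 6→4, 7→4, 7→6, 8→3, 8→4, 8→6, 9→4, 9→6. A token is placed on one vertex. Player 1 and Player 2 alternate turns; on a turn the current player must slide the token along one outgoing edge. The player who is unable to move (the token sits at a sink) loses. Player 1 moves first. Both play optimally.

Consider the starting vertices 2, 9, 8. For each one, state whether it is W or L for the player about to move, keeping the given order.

Work bottom-up. With no move the player to move loses. Otherwise the position is W if at least one move leads to an L position for the opponent, and L if every move leads to a W.
Every edge goes from a vertex to one that appears earlier in the order 4, 6, 3, 8, 7, 9, 1, 5, 2, so processing vertices in that order labels each vertex after all of its successors.
4: no outgoing edge → L
6: can move to 4, which is L ⇒ W
3: can move to 4, which is L ⇒ W
8: can move to 4, which is L ⇒ W
7: can move to 4, which is L ⇒ W
9: can move to 4, which is L ⇒ W
1: can move to 4, which is L ⇒ W
5: the only move is to 1(W), a W ⇒ L
2: moves to 1(W), 8(W), 6(W); every one is W ⇒ L

2: L, 9: W, 8: W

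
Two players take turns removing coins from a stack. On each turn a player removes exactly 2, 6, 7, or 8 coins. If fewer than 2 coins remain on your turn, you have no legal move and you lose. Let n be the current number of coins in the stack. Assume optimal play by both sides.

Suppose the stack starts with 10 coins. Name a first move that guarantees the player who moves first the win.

Classify positions by backward induction: terminal positions (no move available) are L. From any other position, the mover wins iff some move reaches an L.
n=0: no move → L
n=1: no move → L
n=2: reaches L-position 0 → W
n=3: reaches L-position 1 → W
n=4: only reaches 2(W), which is W → L
n=5: only reaches 3(W), which is W → L
n=6: reaches L-position 4 → W
n=7: reaches L-position 5 → W
n=8: reaches L-position 1 → W
n=9: reaches L-position 1 → W
n=10: reaches L-position 4 → W
From 10, the L positions reachable in one move are: 4.

Remove 6, leaving 4.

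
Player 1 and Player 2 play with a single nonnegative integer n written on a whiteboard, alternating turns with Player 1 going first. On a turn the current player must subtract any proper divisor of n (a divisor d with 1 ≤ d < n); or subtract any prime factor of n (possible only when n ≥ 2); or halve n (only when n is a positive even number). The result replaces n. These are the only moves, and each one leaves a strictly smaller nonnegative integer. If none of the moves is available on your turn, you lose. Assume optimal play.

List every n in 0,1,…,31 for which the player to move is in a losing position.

0, 1, 4, 9, 14, 20, 26

Work bottom-up. With no move the player to move loses. Otherwise the position is W if at least one move leads to an L position for the opponent, and L if every move leads to a W.
n=0: no move → L
n=1: no move → L
n=2: can move to 0, which is L ⇒ W
n=3: can move to 0, which is L ⇒ W
n=4: moves to 2(W), 3(W); every one is W ⇒ L
n=5: can move to 0, which is L ⇒ W
n=6: can move to 4, which is L ⇒ W
n=7: can move to 0, which is L ⇒ W
n=8: can move to 4, which is L ⇒ W
n=9: moves to 6(W), 8(W); every one is W ⇒ L
n=10: can move to 9, which is L ⇒ W
n=11: can move to 0, which is L ⇒ W
n=12: can move to 9, which is L ⇒ W
n=13: can move to 0, which is L ⇒ W
n=14: moves to 7(W), 12(W), 13(W); every one is W ⇒ L
n=15: can move to 14, which is L ⇒ W
n=16: can move to 14, which is L ⇒ W
n=17: can move to 0, which is L ⇒ W
n=18: can move to 9, which is L ⇒ W
n=19: can move to 0, which is L ⇒ W
n=20: moves to 10(W), 15(W), 16(W), 18(W), 19(W); every one is W ⇒ L
n=21: can move to 14, which is L ⇒ W
n=22: can move to 20, which is L ⇒ W
n=23: can move to 0, which is L ⇒ W
n=24: can move to 20, which is L ⇒ W
n=25: can move to 20, which is L ⇒ W
n=26: moves to 13(W), 24(W), 25(W); every one is W ⇒ L
n=27: can move to 26, which is L ⇒ W
n=28: can move to 14, which is L ⇒ W
n=29: can move to 0, which is L ⇒ W
n=30: can move to 20, which is L ⇒ W
n=31: can move to 0, which is L ⇒ W
The losing starting values of n are exactly the entries labelled L in this table (7 of them).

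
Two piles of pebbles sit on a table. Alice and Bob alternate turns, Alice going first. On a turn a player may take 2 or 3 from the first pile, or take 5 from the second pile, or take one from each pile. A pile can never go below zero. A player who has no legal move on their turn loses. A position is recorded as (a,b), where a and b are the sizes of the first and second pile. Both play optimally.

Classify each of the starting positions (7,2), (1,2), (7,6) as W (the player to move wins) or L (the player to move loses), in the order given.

Build the W/L table. Terminal = L. A non-terminal position is W if it has a move to some L; otherwise it is L.
No move ever increases a pile, so every position that can arise here has a ≤ 7 and b ≤ 6; it is enough to label the cells with 0 ≤ a ≤ 7 and 0 ≤ b ≤ 6.
Every move lowers a or b (never raises either), so fill the grid row by row in increasing a, and left to right within a row: each cell's successors are then already labelled.
      b=0  b=1  b=2  b=3  b=4  b=5  b=6
a=0:    L    L    L    L    L    W    W
a=1:    L    W    W    W    W    W    L
a=2:    W    W    W    W    W    L    L
a=3:    W    W    W    W    W    L    W
a=4:    W    L    L    L    L    W    W
a=5:    L    L    W    W    W    W    W
a=6:    L    W    W    W    W    W    L
a=7:    W    W    W    W    W    L    L
Cells with no legal move (terminal, hence L): (0,0), (0,1), (0,2), (0,3), (0,4), (1,0).
The remaining L cells, each justified by listing all of its moves:
(1,6): L (options (1,1)(W), (0,5)(W) are all W)
(2,5): L (options (0,5)(W), (2,0)(W), (1,4)(W) are all W)
(2,6): L (options (0,6)(W), (2,1)(W), (1,5)(W) are all W)
(3,5): L (options (1,5)(W), (0,5)(W), (3,0)(W), (2,4)(W) are all W)
(4,1): L (options (2,1)(W), (1,1)(W), (3,0)(W) are all W)
(4,2): L (options (2,2)(W), (1,2)(W), (3,1)(W) are all W)
(4,3): L (options (2,3)(W), (1,3)(W), (3,2)(W) are all W)
(4,4): L (options (2,4)(W), (1,4)(W), (3,3)(W) are all W)
(5,0): L (options (3,0)(W), (2,0)(W) are all W)
(5,1): L (options (3,1)(W), (2,1)(W), (4,0)(W) are all W)
(6,0): L (options (4,0)(W), (3,0)(W) are all W)
(6,6): L (options (4,6)(W), (3,6)(W), (6,1)(W), (5,5)(W) are all W)
(7,5): L (options (5,5)(W), (4,5)(W), (7,0)(W), (6,4)(W) are all W)
(7,6): L (options (5,6)(W), (4,6)(W), (7,1)(W), (6,5)(W) are all W)
Every other cell has at least one move into one of the L cells above, so it is W.
(7,2): the move to (4,2) reaches an L cell, so W
(1,2): the move to (0,1) reaches an L cell, so W
(7,6): one of the L cells justified above, so L

(7,2): W, (1,2): W, (7,6): L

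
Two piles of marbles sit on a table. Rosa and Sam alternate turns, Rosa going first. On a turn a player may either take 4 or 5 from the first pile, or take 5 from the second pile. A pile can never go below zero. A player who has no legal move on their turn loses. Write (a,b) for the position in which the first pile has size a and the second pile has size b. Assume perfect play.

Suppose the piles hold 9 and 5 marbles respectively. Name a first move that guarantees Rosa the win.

Positions with no move are L. A position that does have a move is losing for the player to move precisely when every available move leads to a winning position for the opponent. Fill in the labels:
No move ever increases a pile, so every position that can arise here has a ≤ 9 and b ≤ 5; it is enough to label the cells with 0 ≤ a ≤ 9 and 0 ≤ b ≤ 5.
Every move lowers a or b (never raises either), so fill the grid row by row in increasing a, and left to right within a row: each cell's successors are then already labelled.
      b=0  b=1  b=2  b=3  b=4  b=5
a=0:    L    L    L    L    L    W
a=1:    L    L    L    L    L    W
a=2:    L    L    L    L    L    W
a=3:    L    L    L    L    L    W
a=4:    W    W    W    W    W    L
a=5:    W    W    W    W    W    L
a=6:    W    W    W    W    W    L
a=7:    W    W    W    W    W    L
a=8:    W    W    W    W    W    W
a=9:    L    L    L    L    L    W
Cells with no legal move (terminal, hence L): (0,0), (0,1), (0,2), (0,3), (0,4), (1,0), (1,1), (1,2), (1,3), (1,4), (2,0), (2,1), (2,2), (2,3), (2,4), (3,0), (3,1), (3,2), (3,3), (3,4).
The remaining L cells, each justified by listing all of its moves:
(4,5): only reaches (0,5)(W), (4,0)(W), all W → L
(5,5): only reaches (1,5)(W), (0,5)(W), (5,0)(W), all W → L
(6,5): only reaches (2,5)(W), (1,5)(W), (6,0)(W), all W → L
(7,5): only reaches (3,5)(W), (2,5)(W), (7,0)(W), all W → L
(9,0): only reaches (5,0)(W), (4,0)(W), all W → L
(9,1): only reaches (5,1)(W), (4,1)(W), all W → L
(9,2): only reaches (5,2)(W), (4,2)(W), all W → L
(9,3): only reaches (5,3)(W), (4,3)(W), all W → L
(9,4): only reaches (5,4)(W), (4,4)(W), all W → L
Every other cell has at least one move into one of the L cells above, so it is W.
From (9,5), the L positions reachable in one move are: (5,5), (4,5), (9,0). Any move reaching one of these is winning.

Move to (5,5).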